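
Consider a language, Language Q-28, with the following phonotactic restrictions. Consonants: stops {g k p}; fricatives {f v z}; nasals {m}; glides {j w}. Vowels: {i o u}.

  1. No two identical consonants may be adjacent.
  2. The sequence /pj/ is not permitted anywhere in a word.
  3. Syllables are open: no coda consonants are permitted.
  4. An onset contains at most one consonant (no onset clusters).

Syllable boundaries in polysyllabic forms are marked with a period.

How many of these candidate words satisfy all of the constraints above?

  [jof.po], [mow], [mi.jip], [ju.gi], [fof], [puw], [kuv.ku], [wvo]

1

[jof.po] — violates constraint 3: syllable 1 coda /f/ has 1 consonant (> 0) → ill-formed
[mow] — violates constraint 3: syllable 1 coda /w/ has 1 consonant (> 0) → ill-formed
[mi.jip] — violates constraint 3: syllable 2 coda /p/ has 1 consonant (> 0) → ill-formed
[ju.gi] — σ1 onset /j/, coda /∅/ ok; σ2 onset /g/, coda /∅/ ok → well-formed
[fof] — violates constraint 3: syllable 1 coda /f/ has 1 consonant (> 0) → ill-formed
[puw] — violates constraint 3: syllable 1 coda /w/ has 1 consonant (> 0) → ill-formed
[kuv.ku] — violates constraint 3: syllable 1 coda /v/ has 1 consonant (> 0) → ill-formed
[wvo] — violates constraint 4: syllable 1 onset /wv/ has 2 consonants (> 1) → ill-formed
Well-formed: [ju.gi] → 1.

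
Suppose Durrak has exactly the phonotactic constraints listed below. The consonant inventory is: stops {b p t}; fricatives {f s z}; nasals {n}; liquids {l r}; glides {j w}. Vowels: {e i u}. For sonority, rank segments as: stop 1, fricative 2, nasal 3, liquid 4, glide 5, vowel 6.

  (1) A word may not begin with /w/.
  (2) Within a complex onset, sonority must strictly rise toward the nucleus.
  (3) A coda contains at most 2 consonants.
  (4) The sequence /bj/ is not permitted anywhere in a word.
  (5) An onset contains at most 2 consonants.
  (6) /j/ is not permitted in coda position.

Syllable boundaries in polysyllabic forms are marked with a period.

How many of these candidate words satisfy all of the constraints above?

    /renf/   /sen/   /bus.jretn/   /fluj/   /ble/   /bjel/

3

/renf/ — σ1 onset /r/, coda /nf/ (2C) ok → well-formed
/sen/ — σ1 onset /s/, coda /n/ ok → well-formed
/bus.jretn/ — violates constraint 2: syllable 2 onset /jr/: /j/ (glide, 5) → /r/ (liquid, 4) does not rise → ill-formed
/fluj/ — violates constraint 6: syllable 1 coda contains /j/ → ill-formed
/ble/ — σ1 onset /bl/ (1→4 rises), coda /∅/ ok → well-formed
/bjel/ — violates constraint 4: contains banned sequence /bj/ → ill-formed
Well-formed: /renf/, /sen/, /ble/ → 3.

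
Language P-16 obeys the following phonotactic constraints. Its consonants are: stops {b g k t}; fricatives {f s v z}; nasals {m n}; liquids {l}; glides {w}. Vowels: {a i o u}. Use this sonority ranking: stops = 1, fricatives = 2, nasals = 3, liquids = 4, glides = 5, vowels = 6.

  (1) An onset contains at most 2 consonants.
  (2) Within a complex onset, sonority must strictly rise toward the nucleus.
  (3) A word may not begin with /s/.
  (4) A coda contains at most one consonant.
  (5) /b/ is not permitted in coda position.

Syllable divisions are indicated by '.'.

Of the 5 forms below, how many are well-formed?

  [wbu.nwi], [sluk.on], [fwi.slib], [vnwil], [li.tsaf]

[wbu.nwi] — violates constraint 2: syllable 1 onset /wb/: /w/ (glide, 5) → /b/ (stop, 1) does not rise → ill-formed
[sluk.on] — violates constraint 3: word begins with /s/ → ill-formed
[fwi.slib] — violates constraint 5: syllable 2 coda contains /b/ → ill-formed
[vnwil] — violates constraint 1: syllable 1 onset /vnw/ has 3 consonants (> 2) → ill-formed
[li.tsaf] — σ1 onset /l/, coda /∅/ ok; σ2 onset /ts/ (1→2 rises), coda /f/ ok → well-formed
Well-formed: [li.tsaf] → 1.

1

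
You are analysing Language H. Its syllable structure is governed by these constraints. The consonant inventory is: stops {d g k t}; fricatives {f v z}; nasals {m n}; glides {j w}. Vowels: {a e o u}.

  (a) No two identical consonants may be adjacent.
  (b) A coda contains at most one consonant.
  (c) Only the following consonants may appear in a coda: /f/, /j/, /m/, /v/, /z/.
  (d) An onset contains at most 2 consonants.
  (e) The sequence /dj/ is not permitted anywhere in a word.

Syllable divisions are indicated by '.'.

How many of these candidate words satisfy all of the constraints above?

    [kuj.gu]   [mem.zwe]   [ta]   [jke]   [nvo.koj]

[kuj.gu] — σ1 onset /k/, coda /j/ ok; σ2 onset /g/, coda /∅/ ok → permitted
[mem.zwe] — σ1 onset /m/, coda /m/ ok; σ2 onset /zw/ (2C), coda /∅/ ok → permitted
[ta] — σ1 onset /t/, coda /∅/ ok → permitted
[jke] — σ1 onset /jk/ (2C), coda /∅/ ok → permitted
[nvo.koj] — σ1 onset /nv/ (2C), coda /∅/ ok; σ2 onset /k/, coda /j/ ok → permitted
Permitted: [kuj.gu], [mem.zwe], [ta], [jke], [nvo.koj] → 5.

5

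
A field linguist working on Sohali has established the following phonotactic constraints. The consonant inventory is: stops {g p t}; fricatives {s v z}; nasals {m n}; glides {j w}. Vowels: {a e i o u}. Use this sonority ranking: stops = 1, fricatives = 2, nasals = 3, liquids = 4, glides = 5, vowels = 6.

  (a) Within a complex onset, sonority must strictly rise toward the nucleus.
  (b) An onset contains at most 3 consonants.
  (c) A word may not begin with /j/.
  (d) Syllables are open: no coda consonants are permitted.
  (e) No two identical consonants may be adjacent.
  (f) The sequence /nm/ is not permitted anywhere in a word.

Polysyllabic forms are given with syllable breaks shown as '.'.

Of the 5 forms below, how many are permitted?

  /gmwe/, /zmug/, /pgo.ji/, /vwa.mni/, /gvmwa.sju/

/gmwe/ — σ1 onset /gmw/ (1→3→5 rises), coda /∅/ ok → permitted
/zmug/ — violates constraint (d): syllable 1 coda /g/ has 1 consonant (> 0) → not permitted
/pgo.ji/ — violates constraint (a): syllable 1 onset /pg/: /p/ (stop, 1) → /g/ (stop, 1) does not rise → not permitted
/vwa.mni/ — violates constraint (a): syllable 2 onset /mn/: /m/ (nasal, 3) → /n/ (nasal, 3) does not rise → not permitted
/gvmwa.sju/ — violates constraint (b): syllable 1 onset /gvmw/ has 4 consonants (> 3) → not permitted
Permitted: /gmwe/ → 1.

1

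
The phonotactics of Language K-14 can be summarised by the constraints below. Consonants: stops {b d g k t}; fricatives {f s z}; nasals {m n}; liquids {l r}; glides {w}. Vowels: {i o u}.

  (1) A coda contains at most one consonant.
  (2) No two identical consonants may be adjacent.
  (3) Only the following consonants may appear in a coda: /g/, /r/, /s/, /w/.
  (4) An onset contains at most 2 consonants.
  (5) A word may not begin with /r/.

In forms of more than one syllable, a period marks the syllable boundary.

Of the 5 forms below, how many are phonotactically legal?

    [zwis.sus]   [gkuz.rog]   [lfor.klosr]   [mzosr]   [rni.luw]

[zwis.sus] — violates constraint 2: adjacent identical consonants /ss/ → phonotactically illegal
[gkuz.rog] — violates constraint 3: syllable 1 coda contains /z/, which is not a licensed coda consonant → phonotactically illegal
[lfor.klosr] — violates constraint 1: syllable 2 coda /sr/ has 2 consonants (> 1) → phonotactically illegal
[mzosr] — violates constraint 1: syllable 1 coda /sr/ has 2 consonants (> 1) → phonotactically illegal
[rni.luw] — violates constraint 5: word begins with /r/ → phonotactically illegal
No form is phonotactically legal → 0.

0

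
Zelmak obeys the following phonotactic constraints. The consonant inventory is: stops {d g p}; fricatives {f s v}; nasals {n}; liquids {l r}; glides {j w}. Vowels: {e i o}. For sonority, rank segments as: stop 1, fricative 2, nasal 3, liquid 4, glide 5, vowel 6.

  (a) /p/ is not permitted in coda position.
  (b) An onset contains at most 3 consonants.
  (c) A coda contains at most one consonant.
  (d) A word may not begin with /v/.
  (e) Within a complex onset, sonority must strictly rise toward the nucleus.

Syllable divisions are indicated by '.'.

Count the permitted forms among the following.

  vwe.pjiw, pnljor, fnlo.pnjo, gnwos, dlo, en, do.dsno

vwe.pjiw — violates constraint (d): word begins with /v/ → not permitted
pnljor — violates constraint (b): syllable 1 onset /pnlj/ has 4 consonants (> 3) → not permitted
fnlo.pnjo — σ1 onset /fnl/ (2→3→4 rises), coda /∅/ ok; σ2 onset /pnj/ (1→3→5 rises), coda /∅/ ok → permitted
gnwos — σ1 onset /gnw/ (1→3→5 rises), coda /s/ ok → permitted
dlo — σ1 onset /dl/ (1→4 rises), coda /∅/ ok → permitted
en — σ1 onset /∅/, coda /n/ ok → permitted
do.dsno — σ1 onset /d/, coda /∅/ ok; σ2 onset /dsn/ (1→2→3 rises), coda /∅/ ok → permitted
Permitted: fnlo.pnjo, gnwos, dlo, en, do.dsno → 5.

5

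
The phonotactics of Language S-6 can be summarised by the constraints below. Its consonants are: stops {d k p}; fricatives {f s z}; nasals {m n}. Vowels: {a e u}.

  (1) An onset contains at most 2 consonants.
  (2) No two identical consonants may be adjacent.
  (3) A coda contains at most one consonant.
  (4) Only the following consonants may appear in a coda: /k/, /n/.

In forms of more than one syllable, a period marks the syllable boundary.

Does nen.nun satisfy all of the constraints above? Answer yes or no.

no

nen.nun — violates constraint 2: adjacent identical consonants /nn/ → phonotactically illegal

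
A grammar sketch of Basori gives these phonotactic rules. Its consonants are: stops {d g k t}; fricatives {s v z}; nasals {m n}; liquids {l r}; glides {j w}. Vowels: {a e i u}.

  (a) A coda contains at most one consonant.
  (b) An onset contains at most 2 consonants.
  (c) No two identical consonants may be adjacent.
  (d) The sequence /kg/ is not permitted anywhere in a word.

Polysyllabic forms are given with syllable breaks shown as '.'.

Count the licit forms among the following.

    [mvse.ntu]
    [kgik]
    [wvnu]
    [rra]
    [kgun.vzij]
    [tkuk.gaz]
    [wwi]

[mvse.ntu] — violates constraint (b): syllable 1 onset /mvs/ has 3 consonants (> 2) → illicit
[kgik] — violates constraint (d): contains banned sequence /kg/ → illicit
[wvnu] — violates constraint (b): syllable 1 onset /wvn/ has 3 consonants (> 2) → illicit
[rra] — violates constraint (c): adjacent identical consonants /rr/ → illicit
[kgun.vzij] — violates constraint (d): contains banned sequence /kg/ → illicit
[tkuk.gaz] — violates constraint (d): contains banned sequence /kg/ → illicit
[wwi] — violates constraint (c): adjacent identical consonants /ww/ → illicit
No form is licit → 0.

0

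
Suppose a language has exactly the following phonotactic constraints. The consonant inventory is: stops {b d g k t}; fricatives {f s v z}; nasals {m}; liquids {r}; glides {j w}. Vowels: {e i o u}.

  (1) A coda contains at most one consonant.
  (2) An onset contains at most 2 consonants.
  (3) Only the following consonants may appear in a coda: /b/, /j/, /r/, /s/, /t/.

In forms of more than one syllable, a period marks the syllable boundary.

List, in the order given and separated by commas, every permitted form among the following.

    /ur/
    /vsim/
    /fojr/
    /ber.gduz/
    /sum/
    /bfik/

/ur/ — σ1 onset /∅/, coda /r/ ok → permitted
/vsim/ — violates constraint 3: syllable 1 coda contains /m/, which is not a licensed coda consonant → not permitted
/fojr/ — violates constraint 1: syllable 1 coda /jr/ has 2 consonants (> 1) → not permitted
/ber.gduz/ — violates constraint 3: syllable 2 coda contains /z/, which is not a licensed coda consonant → not permitted
/sum/ — violates constraint 3: syllable 1 coda contains /m/, which is not a licensed coda consonant → not permitted
/bfik/ — violates constraint 3: syllable 1 coda contains /k/, which is not a licensed coda consonant → not permitted

/ur/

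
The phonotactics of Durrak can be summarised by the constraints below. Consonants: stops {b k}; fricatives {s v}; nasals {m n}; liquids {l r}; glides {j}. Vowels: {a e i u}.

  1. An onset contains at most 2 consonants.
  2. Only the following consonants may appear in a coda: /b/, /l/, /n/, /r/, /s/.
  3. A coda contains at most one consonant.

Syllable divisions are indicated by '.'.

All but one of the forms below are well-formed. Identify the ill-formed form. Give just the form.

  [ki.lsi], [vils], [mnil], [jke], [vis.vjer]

[ki.lsi] — σ1 onset /k/, coda /∅/ ok; σ2 onset /ls/ (2C), coda /∅/ ok → well-formed
[vils] — violates constraint 3: syllable 1 coda /ls/ has 2 consonants (> 1) → ill-formed
[mnil] — σ1 onset /mn/ (2C), coda /l/ ok → well-formed
[jke] — σ1 onset /jk/ (2C), coda /∅/ ok → well-formed
[vis.vjer] — σ1 onset /v/, coda /s/ ok; σ2 onset /vj/ (2C), coda /r/ ok → well-formed

[vils]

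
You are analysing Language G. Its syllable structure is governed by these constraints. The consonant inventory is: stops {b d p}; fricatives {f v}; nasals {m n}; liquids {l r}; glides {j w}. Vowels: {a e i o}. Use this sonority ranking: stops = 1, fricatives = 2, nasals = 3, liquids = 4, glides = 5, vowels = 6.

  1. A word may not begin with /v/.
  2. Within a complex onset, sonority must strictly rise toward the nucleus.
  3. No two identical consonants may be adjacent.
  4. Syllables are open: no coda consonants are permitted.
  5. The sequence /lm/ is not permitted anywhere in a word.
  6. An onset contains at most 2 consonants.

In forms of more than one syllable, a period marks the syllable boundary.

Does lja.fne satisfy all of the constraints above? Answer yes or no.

lja.fne — σ1 onset /lj/ (4→5 rises), coda /∅/ ok; σ2 onset /fn/ (2→3 rises), coda /∅/ ok → permitted

yes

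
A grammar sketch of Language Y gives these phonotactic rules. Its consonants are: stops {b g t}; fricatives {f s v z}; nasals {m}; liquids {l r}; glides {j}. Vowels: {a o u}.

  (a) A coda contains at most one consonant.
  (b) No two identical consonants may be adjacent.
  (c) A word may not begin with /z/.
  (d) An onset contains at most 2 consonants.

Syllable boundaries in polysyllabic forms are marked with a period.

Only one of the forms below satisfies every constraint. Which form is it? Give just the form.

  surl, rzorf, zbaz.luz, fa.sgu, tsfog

fa.sgu

surl — violates constraint (a): syllable 1 coda /rl/ has 2 consonants (> 1) → ill-formed
rzorf — violates constraint (a): syllable 1 coda /rf/ has 2 consonants (> 1) → ill-formed
zbaz.luz — violates constraint (c): word begins with /z/ → ill-formed
fa.sgu — σ1 onset /f/, coda /∅/ ok; σ2 onset /sg/ (2C), coda /∅/ ok → well-formed
tsfog — violates constraint (d): syllable 1 onset /tsf/ has 3 consonants (> 2) → ill-formed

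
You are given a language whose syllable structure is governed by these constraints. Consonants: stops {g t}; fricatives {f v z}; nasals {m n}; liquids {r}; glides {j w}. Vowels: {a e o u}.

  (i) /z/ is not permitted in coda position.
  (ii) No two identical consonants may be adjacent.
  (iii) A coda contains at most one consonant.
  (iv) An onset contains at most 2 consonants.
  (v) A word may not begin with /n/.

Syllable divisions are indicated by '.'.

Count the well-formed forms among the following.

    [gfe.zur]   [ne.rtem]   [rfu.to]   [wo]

3

[gfe.zur] — σ1 onset /gf/ (2C), coda /∅/ ok; σ2 onset /z/, coda /r/ ok → well-formed
[ne.rtem] — violates constraint (v): word begins with /n/ → ill-formed
[rfu.to] — σ1 onset /rf/ (2C), coda /∅/ ok; σ2 onset /t/, coda /∅/ ok → well-formed
[wo] — σ1 onset /w/, coda /∅/ ok → well-formed
Well-formed: [gfe.zur], [rfu.to], [wo] → 3.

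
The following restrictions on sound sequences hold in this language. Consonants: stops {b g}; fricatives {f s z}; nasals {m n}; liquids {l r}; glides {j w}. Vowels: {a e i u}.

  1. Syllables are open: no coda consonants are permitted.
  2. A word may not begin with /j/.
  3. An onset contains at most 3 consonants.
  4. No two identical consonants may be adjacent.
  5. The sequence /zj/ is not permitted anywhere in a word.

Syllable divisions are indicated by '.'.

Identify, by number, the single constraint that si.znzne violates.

si.znzne: syllable 2 onset /znzn/ has 4 consonants (> 3).
This is a violation of constraint 3: "An onset contains at most 3 consonants."
The remaining constraints (1, 2, 4, 5) are satisfied.

3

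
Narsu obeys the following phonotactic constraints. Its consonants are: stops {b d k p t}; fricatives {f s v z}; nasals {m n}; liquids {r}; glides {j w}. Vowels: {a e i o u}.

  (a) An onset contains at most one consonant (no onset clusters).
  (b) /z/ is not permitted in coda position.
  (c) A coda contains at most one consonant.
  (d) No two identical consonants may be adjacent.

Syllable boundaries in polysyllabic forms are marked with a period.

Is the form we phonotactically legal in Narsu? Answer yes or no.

we — σ1 onset /w/, coda /∅/ ok → phonotactically legal

yes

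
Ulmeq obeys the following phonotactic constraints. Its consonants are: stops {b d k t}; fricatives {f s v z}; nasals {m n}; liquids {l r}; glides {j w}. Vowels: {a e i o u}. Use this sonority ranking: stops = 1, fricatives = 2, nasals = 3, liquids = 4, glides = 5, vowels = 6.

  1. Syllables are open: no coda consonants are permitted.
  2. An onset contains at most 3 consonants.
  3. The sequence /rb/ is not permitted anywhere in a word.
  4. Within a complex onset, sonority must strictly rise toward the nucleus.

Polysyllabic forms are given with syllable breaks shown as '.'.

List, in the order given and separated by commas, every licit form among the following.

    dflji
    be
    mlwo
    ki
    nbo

dflji — violates constraint 2: syllable 1 onset /dflj/ has 4 consonants (> 3) → illicit
be — σ1 onset /b/, coda /∅/ ok → licit
mlwo — σ1 onset /mlw/ (3→4→5 rises), coda /∅/ ok → licit
ki — σ1 onset /k/, coda /∅/ ok → licit
nbo — violates constraint 4: syllable 1 onset /nb/: /n/ (nasal, 3) → /b/ (stop, 1) does not rise → illicit

be, mlwo, ki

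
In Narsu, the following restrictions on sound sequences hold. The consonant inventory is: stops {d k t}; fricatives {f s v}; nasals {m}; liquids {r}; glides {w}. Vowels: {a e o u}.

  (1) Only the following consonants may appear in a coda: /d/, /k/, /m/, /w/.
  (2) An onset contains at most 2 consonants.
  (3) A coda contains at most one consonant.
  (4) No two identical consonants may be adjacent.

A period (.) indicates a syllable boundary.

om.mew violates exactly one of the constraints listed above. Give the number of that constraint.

4

om.mew: adjacent identical consonants /mm/.
This is a violation of constraint 4: "No two identical consonants may be adjacent."
The remaining constraints (1, 2, 3) are satisfied.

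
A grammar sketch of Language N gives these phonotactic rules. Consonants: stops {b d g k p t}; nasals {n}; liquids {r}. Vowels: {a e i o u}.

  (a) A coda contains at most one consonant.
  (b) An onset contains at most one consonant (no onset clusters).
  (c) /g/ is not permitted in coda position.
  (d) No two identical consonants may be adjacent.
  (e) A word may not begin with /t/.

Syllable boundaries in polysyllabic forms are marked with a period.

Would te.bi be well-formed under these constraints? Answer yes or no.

te.bi — violates constraint (e): word begins with /t/ → ill-formed

no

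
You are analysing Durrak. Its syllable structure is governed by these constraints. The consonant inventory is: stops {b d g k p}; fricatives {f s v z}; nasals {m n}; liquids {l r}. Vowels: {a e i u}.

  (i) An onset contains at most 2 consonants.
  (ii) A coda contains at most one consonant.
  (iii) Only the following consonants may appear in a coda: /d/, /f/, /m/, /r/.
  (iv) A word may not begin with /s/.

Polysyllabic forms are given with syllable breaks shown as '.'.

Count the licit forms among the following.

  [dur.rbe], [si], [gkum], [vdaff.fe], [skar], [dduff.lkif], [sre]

2

[dur.rbe] — σ1 onset /d/, coda /r/ ok; σ2 onset /rb/ (2C), coda /∅/ ok → licit
[si] — violates constraint (iv): word begins with /s/ → illicit
[gkum] — σ1 onset /gk/ (2C), coda /m/ ok → licit
[vdaff.fe] — violates constraint (ii): syllable 1 coda /ff/ has 2 consonants (> 1) → illicit
[skar] — violates constraint (iv): word begins with /s/ → illicit
[dduff.lkif] — violates constraint (ii): syllable 1 coda /ff/ has 2 consonants (> 1) → illicit
[sre] — violates constraint (iv): word begins with /s/ → illicit
Licit: [dur.rbe], [gkum] → 2.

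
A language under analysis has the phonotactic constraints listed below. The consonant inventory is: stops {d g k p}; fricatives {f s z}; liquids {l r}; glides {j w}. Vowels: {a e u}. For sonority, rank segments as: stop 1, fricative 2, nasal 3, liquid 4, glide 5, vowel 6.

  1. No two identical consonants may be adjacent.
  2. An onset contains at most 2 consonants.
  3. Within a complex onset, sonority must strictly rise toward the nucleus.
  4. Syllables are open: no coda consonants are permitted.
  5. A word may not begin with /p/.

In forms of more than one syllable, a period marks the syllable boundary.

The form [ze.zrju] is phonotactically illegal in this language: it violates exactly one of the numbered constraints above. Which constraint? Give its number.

2

[ze.zrju]: syllable 2 onset /zrj/ has 3 consonants (> 2).
This is a violation of constraint 2: "An onset contains at most 2 consonants."
The remaining constraints (1, 3, 4, 5) are satisfied.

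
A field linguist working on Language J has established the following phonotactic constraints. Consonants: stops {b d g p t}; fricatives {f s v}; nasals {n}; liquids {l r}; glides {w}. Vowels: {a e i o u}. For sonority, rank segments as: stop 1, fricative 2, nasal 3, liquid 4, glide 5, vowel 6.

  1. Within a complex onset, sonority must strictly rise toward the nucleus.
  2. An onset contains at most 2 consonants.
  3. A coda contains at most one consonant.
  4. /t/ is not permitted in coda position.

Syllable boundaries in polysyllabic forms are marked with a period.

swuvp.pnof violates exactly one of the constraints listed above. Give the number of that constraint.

swuvp.pnof: syllable 1 coda /vp/ has 2 consonants (> 1).
This is a violation of constraint 3: "A coda contains at most one consonant."
The remaining constraints (1, 2, 4) are satisfied.

3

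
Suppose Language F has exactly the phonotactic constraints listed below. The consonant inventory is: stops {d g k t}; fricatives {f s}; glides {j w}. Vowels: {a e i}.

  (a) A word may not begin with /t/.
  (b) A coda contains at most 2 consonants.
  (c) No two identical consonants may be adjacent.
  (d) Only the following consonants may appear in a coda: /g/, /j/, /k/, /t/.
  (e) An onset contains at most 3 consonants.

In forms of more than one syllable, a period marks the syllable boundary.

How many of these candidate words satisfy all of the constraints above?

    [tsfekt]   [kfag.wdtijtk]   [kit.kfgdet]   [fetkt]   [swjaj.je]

[tsfekt] — violates constraint (a): word begins with /t/ → phonotactically illegal
[kfag.wdtijtk] — violates constraint (b): syllable 2 coda /jtk/ has 3 consonants (> 2) → phonotactically illegal
[kit.kfgdet] — violates constraint (e): syllable 2 onset /kfgd/ has 4 consonants (> 3) → phonotactically illegal
[fetkt] — violates constraint (b): syllable 1 coda /tkt/ has 3 consonants (> 2) → phonotactically illegal
[swjaj.je] — violates constraint (c): adjacent identical consonants /jj/ → phonotactically illegal
No form is phonotactically legal → 0.

0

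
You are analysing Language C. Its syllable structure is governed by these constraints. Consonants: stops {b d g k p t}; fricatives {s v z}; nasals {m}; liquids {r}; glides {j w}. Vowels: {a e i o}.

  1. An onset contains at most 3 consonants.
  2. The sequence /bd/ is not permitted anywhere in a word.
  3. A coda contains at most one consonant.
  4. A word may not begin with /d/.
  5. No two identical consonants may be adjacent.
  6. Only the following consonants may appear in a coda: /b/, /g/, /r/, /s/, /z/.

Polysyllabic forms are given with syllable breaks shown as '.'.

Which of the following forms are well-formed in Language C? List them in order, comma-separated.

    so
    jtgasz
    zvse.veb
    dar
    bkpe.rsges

so, zvse.veb, bkpe.rsges

so — σ1 onset /s/, coda /∅/ ok → well-formed
jtgasz — violates constraint 3: syllable 1 coda /sz/ has 2 consonants (> 1) → ill-formed
zvse.veb — σ1 onset /zvs/ (3C), coda /∅/ ok; σ2 onset /v/, coda /b/ ok → well-formed
dar — violates constraint 4: word begins with /d/ → ill-formed
bkpe.rsges — σ1 onset /bkp/ (3C), coda /∅/ ok; σ2 onset /rsg/ (3C), coda /s/ ok → well-formed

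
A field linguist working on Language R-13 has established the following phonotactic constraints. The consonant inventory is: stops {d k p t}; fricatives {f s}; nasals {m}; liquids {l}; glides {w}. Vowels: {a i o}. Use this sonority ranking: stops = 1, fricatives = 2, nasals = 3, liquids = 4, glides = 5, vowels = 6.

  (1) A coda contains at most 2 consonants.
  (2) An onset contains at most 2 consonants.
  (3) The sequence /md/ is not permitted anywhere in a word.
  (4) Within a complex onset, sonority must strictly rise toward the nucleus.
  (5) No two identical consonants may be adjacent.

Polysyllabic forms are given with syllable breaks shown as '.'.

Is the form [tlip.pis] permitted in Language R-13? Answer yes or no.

[tlip.pis] — violates constraint 5: adjacent identical consonants /pp/ → not permitted

no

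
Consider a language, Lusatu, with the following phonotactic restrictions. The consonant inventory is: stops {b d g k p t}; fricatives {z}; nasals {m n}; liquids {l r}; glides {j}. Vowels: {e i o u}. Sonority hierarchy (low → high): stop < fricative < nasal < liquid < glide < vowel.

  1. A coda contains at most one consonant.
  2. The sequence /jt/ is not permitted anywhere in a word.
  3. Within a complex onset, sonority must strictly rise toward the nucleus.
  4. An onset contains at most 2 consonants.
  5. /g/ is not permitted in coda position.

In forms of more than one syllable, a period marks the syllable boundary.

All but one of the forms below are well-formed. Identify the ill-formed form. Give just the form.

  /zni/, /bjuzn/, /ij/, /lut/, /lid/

/zni/ — σ1 onset /zn/ (2→3 rises), coda /∅/ ok → well-formed
/bjuzn/ — violates constraint 1: syllable 1 coda /zn/ has 2 consonants (> 1) → ill-formed
/ij/ — σ1 onset /∅/, coda /j/ ok → well-formed
/lut/ — σ1 onset /l/, coda /t/ ok → well-formed
/lid/ — σ1 onset /l/, coda /d/ ok → well-formed

/bjuzn/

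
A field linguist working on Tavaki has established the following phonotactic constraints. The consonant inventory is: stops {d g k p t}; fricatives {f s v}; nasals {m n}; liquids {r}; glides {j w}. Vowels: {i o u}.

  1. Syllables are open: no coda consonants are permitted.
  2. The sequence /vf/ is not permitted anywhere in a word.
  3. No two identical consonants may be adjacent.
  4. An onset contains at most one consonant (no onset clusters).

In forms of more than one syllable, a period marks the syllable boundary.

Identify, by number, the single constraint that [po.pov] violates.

[po.pov]: syllable 2 coda /v/ has 1 consonant (> 0).
This is a violation of constraint 1: "Syllables are open: no coda consonants are permitted."
The remaining constraints (2, 3, 4) are satisfied.

1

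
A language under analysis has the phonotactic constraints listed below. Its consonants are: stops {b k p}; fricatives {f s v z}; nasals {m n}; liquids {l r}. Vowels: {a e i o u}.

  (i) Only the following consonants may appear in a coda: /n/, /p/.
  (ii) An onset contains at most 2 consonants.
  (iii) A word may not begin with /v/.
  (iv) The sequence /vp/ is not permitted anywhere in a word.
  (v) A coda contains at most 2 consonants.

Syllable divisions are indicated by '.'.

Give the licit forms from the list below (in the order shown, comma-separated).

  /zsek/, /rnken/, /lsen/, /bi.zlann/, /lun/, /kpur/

/zsek/ — violates constraint (i): syllable 1 coda contains /k/, which is not a licensed coda consonant → illicit
/rnken/ — violates constraint (ii): syllable 1 onset /rnk/ has 3 consonants (> 2) → illicit
/lsen/ — σ1 onset /ls/ (2C), coda /n/ ok → licit
/bi.zlann/ — σ1 onset /b/, coda /∅/ ok; σ2 onset /zl/ (2C), coda /nn/ (2C) ok → licit
/lun/ — σ1 onset /l/, coda /n/ ok → licit
/kpur/ — violates constraint (i): syllable 1 coda contains /r/, which is not a licensed coda consonant → illicit

/lsen/, /bi.zlann/, /lun/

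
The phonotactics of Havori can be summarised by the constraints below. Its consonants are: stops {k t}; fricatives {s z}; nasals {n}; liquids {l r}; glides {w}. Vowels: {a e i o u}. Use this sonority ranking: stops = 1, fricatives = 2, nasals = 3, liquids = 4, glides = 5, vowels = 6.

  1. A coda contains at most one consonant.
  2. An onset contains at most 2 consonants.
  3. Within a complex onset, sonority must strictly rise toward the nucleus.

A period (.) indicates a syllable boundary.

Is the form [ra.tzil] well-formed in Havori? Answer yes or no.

yes

[ra.tzil] — σ1 onset /r/, coda /∅/ ok; σ2 onset /tz/ (1→2 rises), coda /l/ ok → well-formed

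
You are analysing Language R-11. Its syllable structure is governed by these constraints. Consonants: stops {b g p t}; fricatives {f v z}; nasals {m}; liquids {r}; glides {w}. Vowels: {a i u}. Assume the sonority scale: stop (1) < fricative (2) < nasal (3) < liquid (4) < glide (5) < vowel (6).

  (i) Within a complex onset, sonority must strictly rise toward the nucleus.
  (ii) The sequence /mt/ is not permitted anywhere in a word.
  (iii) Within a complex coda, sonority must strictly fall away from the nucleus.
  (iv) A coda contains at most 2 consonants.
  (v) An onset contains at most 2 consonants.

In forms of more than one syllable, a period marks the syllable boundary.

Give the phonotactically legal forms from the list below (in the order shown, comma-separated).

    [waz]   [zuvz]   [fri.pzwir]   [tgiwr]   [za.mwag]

[waz], [za.mwag]

[waz] — σ1 onset /w/, coda /z/ ok → phonotactically legal
[zuvz] — violates constraint (iii): syllable 1 coda /vz/: /v/ (fricative, 2) → /z/ (fricative, 2) does not fall → phonotactically illegal
[fri.pzwir] — violates constraint (v): syllable 2 onset /pzw/ has 3 consonants (> 2) → phonotactically illegal
[tgiwr] — violates constraint (i): syllable 1 onset /tg/: /t/ (stop, 1) → /g/ (stop, 1) does not rise → phonotactically illegal
[za.mwag] — σ1 onset /z/, coda /∅/ ok; σ2 onset /mw/ (3→5 rises), coda /g/ ok → phonotactically legal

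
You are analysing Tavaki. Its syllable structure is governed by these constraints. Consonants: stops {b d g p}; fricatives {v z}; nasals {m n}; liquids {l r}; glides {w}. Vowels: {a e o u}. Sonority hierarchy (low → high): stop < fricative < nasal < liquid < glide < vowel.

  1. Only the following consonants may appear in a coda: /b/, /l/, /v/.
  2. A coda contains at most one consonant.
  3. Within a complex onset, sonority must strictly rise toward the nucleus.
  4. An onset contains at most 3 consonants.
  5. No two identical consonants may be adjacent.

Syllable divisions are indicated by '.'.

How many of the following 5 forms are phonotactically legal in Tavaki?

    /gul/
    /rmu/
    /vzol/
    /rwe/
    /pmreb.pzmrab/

2

/gul/ — σ1 onset /g/, coda /l/ ok → phonotactically legal
/rmu/ — violates constraint 3: syllable 1 onset /rm/: /r/ (liquid, 4) → /m/ (nasal, 3) does not rise → phonotactically illegal
/vzol/ — violates constraint 3: syllable 1 onset /vz/: /v/ (fricative, 2) → /z/ (fricative, 2) does not rise → phonotactically illegal
/rwe/ — σ1 onset /rw/ (4→5 rises), coda /∅/ ok → phonotactically legal
/pmreb.pzmrab/ — violates constraint 4: syllable 2 onset /pzmr/ has 4 consonants (> 3) → phonotactically illegal
Phonotactically legal: /gul/, /rwe/ → 2.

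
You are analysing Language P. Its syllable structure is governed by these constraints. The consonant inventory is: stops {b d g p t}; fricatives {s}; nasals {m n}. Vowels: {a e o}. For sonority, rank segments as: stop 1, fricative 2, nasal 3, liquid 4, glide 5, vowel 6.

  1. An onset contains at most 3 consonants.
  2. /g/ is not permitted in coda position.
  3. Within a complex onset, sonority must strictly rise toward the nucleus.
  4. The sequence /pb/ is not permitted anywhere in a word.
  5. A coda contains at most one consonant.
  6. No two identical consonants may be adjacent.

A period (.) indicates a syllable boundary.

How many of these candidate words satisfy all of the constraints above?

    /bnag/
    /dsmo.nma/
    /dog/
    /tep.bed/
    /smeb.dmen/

/bnag/ — violates constraint 2: syllable 1 coda contains /g/ → not permitted
/dsmo.nma/ — violates constraint 3: syllable 2 onset /nm/: /n/ (nasal, 3) → /m/ (nasal, 3) does not rise → not permitted
/dog/ — violates constraint 2: syllable 1 coda contains /g/ → not permitted
/tep.bed/ — violates constraint 4: contains banned sequence /pb/ → not permitted
/smeb.dmen/ — σ1 onset /sm/ (2→3 rises), coda /b/ ok; σ2 onset /dm/ (1→3 rises), coda /n/ ok → permitted
Permitted: /smeb.dmen/ → 1.

1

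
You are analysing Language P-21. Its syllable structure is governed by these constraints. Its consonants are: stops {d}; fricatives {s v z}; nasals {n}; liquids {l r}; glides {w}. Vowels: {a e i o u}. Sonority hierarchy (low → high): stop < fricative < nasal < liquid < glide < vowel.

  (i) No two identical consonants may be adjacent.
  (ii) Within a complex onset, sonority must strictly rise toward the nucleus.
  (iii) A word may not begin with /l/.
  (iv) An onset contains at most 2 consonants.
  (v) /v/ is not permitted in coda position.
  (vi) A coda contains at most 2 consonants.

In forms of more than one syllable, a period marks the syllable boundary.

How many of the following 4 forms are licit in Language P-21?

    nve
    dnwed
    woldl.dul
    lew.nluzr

nve — violates constraint (ii): syllable 1 onset /nv/: /n/ (nasal, 3) → /v/ (fricative, 2) does not rise → illicit
dnwed — violates constraint (iv): syllable 1 onset /dnw/ has 3 consonants (> 2) → illicit
woldl.dul — violates constraint (vi): syllable 1 coda /ldl/ has 3 consonants (> 2) → illicit
lew.nluzr — violates constraint (iii): word begins with /l/ → illicit
No form is licit → 0.

0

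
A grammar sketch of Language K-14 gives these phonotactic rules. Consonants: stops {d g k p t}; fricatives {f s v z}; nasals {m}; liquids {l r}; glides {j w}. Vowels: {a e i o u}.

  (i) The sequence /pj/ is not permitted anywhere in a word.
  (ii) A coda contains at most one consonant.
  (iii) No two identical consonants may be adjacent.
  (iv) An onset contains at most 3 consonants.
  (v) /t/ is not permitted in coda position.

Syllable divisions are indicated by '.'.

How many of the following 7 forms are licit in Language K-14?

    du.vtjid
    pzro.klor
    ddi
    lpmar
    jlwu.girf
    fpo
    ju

du.vtjid — σ1 onset /d/, coda /∅/ ok; σ2 onset /vtj/ (3C), coda /d/ ok → licit
pzro.klor — σ1 onset /pzr/ (3C), coda /∅/ ok; σ2 onset /kl/ (2C), coda /r/ ok → licit
ddi — violates constraint (iii): adjacent identical consonants /dd/ → illicit
lpmar — σ1 onset /lpm/ (3C), coda /r/ ok → licit
jlwu.girf — violates constraint (ii): syllable 2 coda /rf/ has 2 consonants (> 1) → illicit
fpo — σ1 onset /fp/ (2C), coda /∅/ ok → licit
ju — σ1 onset /j/, coda /∅/ ok → licit
Licit: du.vtjid, pzro.klor, lpmar, fpo, ju → 5.

5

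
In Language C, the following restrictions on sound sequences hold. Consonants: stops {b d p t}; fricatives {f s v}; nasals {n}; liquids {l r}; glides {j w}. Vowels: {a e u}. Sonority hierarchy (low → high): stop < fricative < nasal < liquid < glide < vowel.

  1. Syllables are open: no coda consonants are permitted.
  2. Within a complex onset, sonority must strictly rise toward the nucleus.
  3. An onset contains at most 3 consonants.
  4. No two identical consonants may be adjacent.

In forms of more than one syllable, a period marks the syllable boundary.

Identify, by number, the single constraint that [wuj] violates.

[wuj]: syllable 1 coda /j/ has 1 consonant (> 0).
This is a violation of constraint 1: "Syllables are open: no coda consonants are permitted."
The remaining constraints (2, 3, 4) are satisfied.

1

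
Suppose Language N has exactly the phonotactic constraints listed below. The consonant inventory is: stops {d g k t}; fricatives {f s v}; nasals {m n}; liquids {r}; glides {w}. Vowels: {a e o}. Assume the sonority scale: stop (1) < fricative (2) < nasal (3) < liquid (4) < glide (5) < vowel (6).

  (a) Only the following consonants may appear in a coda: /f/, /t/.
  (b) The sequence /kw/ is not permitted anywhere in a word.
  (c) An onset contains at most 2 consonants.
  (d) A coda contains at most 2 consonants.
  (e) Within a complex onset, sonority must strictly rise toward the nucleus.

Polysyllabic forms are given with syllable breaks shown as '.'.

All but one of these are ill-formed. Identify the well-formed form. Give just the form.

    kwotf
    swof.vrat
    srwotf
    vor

kwotf — violates constraint (b): contains banned sequence /kw/ → ill-formed
swof.vrat — σ1 onset /sw/ (2→5 rises), coda /f/ ok; σ2 onset /vr/ (2→4 rises), coda /t/ ok → well-formed
srwotf — violates constraint (c): syllable 1 onset /srw/ has 3 consonants (> 2) → ill-formed
vor — violates constraint (a): syllable 1 coda contains /r/, which is not a licensed coda consonant → ill-formed

swof.vrat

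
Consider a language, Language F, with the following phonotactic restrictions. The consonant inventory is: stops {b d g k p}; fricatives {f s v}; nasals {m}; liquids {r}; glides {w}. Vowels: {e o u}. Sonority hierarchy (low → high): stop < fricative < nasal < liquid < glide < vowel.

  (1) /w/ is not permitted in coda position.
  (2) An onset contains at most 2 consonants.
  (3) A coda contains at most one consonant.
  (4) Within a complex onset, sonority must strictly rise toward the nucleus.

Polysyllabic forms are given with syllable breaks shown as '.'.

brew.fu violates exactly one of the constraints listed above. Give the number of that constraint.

1

brew.fu: syllable 1 coda contains /w/.
This is a violation of constraint 1: "/w/ is not permitted in coda position."
The remaining constraints (2, 3, 4) are satisfied.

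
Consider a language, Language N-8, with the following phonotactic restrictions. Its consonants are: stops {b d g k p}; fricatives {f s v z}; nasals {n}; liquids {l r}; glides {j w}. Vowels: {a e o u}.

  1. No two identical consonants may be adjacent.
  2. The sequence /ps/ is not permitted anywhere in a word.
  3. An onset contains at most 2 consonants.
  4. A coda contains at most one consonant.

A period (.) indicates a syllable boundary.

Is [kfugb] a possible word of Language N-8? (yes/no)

[kfugb] — violates constraint 4: syllable 1 coda /gb/ has 2 consonants (> 1) → illicit

no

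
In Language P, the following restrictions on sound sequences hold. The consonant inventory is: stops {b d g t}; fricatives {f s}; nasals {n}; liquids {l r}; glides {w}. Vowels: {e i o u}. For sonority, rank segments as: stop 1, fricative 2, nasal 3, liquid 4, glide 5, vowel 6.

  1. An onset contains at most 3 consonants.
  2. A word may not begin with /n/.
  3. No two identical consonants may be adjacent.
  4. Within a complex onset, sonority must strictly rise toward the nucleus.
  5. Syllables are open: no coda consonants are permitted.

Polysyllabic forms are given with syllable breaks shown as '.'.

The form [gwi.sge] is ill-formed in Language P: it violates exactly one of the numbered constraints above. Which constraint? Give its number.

[gwi.sge]: syllable 2 onset /sg/: /s/ (fricative, 2) → /g/ (stop, 1) does not rise.
This is a violation of constraint 4: "Within a complex onset, sonority must strictly rise toward the nucleus."
The remaining constraints (1, 2, 3, 5) are satisfied.

4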